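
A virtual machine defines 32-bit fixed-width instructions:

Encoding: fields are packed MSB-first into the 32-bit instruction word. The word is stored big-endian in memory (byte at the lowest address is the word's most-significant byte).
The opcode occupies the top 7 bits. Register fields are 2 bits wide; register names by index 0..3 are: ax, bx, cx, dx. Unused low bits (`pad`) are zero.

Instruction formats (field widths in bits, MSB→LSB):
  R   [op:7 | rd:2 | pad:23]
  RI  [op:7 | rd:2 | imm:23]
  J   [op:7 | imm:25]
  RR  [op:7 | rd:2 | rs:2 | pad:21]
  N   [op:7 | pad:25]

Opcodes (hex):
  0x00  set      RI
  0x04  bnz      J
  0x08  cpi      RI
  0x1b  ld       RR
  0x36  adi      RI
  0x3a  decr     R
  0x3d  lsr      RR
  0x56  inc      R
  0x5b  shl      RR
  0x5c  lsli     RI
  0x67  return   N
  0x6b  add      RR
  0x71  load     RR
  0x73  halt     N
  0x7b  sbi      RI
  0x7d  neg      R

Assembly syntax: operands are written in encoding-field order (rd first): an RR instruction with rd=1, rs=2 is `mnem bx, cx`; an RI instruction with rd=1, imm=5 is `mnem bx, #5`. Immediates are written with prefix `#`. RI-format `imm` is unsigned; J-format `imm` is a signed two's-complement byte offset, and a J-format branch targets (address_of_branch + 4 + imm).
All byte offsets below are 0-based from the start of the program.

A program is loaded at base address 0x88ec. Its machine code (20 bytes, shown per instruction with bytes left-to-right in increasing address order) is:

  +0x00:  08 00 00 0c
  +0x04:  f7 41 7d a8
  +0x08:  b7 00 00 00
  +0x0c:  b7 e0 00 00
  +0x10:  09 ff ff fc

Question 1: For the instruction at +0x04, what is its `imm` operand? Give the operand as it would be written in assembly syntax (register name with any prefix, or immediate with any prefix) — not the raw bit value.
[04] f7 41 7d a8 → 0xf7417da8
  top 7b → 0x7b → sbi [RI]
  [24:23] rd=2 = cx
  [22:0] imm=4292008 = #4292008

#4292008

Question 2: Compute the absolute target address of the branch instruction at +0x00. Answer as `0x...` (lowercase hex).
0x88fc

@+00  big-endian(08 00 00 0c) = 0x0800000c
  op=0x0800000c>>25=0x4 ⇒ bnz (J)
  imm@[24:0]=0xc ⇒ #12
  target = base 0x88ec + off 0x00 + 4 + imm 12 = 0x88fc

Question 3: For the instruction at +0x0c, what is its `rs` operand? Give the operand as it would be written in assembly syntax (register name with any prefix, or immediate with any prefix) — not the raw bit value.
dx

off 0x0c: read b7 e0 00 00 as big → 0xb7e00000
  op=0xb7e00000>>25=0x5b ⇒ shl (RR)
  rd@[24:23]=0x3 ⇒ dx
  rs@[22:21]=0x3 ⇒ dx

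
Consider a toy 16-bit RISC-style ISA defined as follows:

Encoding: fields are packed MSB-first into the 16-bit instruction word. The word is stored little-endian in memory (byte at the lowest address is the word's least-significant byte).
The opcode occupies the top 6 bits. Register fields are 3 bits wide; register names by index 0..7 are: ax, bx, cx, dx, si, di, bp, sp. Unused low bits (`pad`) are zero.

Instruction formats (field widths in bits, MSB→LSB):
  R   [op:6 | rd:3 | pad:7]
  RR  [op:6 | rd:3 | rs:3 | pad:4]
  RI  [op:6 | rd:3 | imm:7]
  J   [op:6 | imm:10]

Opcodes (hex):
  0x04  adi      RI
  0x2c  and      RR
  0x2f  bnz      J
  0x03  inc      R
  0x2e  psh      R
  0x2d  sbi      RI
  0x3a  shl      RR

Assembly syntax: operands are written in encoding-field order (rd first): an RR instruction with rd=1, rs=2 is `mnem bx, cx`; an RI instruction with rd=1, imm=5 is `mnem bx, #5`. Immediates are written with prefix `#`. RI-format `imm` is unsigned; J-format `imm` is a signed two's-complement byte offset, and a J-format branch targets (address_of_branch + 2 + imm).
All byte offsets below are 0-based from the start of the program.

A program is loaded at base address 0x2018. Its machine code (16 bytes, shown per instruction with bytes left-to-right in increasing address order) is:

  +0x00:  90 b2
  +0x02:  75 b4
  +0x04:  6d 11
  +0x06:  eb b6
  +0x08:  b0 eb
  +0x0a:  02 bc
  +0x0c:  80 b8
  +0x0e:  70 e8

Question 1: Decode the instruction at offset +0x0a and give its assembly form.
bnz #2

[0a] 02 bc → 0xbc02
  op=0xbc02>>10=0x2f ⇒ bnz (J)
  imm: (w>>0)&0x3ff=0x2 → #2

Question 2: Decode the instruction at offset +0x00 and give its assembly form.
off 0x00: read 90 b2 as little → 0xb290
  opcode bits[15:10]=0x2c: and/RR
  rd: (w>>7)&0x7=0x5 → di
  rs: (w>>4)&0x7=0x1 → bx

and di, bx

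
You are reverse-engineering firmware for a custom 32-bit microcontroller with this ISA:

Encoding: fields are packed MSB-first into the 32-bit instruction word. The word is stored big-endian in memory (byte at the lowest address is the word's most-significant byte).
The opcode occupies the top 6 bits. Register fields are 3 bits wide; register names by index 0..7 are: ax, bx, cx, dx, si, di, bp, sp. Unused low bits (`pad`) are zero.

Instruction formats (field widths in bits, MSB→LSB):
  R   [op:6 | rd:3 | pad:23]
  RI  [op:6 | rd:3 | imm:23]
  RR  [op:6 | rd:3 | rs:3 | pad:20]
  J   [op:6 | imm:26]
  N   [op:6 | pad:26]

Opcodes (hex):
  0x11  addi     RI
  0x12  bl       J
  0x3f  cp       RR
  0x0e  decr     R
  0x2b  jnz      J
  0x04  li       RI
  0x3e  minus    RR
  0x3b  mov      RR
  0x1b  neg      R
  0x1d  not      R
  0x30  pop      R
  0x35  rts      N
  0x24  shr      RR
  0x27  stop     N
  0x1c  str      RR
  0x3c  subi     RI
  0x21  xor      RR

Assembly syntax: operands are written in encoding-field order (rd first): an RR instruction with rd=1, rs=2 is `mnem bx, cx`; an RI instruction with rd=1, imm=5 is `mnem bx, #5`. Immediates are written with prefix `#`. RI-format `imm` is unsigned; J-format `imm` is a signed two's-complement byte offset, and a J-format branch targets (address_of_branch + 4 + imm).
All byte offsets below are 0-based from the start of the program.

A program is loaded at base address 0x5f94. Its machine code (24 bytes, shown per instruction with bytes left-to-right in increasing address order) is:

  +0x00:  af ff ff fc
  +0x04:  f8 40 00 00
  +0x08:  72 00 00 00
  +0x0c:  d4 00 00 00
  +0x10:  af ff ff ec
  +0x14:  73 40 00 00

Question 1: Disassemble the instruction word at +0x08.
[08] 72 00 00 00 → 0x72000000
  top 6b → 0x1c → str [RR]
  [25:23] rd=4 = si
  [22:20] rs=0 = ax

str si, ax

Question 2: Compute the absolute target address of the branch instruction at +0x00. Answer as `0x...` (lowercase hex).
0x5f94

off 0x00: read af ff ff fc as big → 0xaffffffc
  opcode bits[31:26]=0x2b: jnz/J
  imm@[25:0]=0x3fffffc (s26→-4) ⇒ #-4
  target = base 0x5f94 + off 0x00 + 4 + imm -4 = 0x5f94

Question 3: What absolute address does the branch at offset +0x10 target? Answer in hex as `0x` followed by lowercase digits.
0x5f94

@+10  big-endian(af ff ff ec) = 0xafffffec
  top 6b → 0x2b → jnz [J]
  imm: (w>>0)&0x3ffffff=0x3ffffec (s26→-20) → #-20
  target = base 0x5f94 + off 0x10 + 4 + imm -20 = 0x5f94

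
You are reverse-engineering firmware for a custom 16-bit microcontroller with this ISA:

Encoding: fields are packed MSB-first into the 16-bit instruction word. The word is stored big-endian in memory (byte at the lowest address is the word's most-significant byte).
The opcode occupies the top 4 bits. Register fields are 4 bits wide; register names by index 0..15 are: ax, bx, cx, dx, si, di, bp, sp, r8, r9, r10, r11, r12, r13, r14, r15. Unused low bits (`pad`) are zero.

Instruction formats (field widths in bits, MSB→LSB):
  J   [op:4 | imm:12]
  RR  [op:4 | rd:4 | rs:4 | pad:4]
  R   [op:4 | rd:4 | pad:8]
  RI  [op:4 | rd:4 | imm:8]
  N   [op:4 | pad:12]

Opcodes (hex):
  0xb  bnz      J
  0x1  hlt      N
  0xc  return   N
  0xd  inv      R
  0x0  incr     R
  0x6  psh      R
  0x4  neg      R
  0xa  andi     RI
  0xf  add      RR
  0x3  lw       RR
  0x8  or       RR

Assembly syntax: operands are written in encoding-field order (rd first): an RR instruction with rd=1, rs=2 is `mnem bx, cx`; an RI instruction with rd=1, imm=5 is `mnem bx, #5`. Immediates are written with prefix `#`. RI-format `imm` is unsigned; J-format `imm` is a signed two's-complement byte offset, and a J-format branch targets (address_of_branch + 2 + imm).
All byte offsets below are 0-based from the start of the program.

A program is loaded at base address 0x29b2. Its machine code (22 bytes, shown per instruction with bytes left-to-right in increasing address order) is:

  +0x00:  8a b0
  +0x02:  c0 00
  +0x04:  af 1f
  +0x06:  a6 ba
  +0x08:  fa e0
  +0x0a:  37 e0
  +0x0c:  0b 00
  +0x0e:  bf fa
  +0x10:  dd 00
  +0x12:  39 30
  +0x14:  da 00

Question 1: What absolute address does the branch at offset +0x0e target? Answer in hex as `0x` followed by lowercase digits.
0x29bc

off 0x0e: read bf fa as big → 0xbffa
  opcode bits[15:12]=0xb: bnz/J
  [11:0] imm=4090 (s12→-6) = #-6
  target = base 0x29b2 + off 0x0e + 2 + imm -6 = 0x29bc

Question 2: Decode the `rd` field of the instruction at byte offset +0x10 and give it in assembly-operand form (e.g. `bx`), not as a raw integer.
r13

@+10  big-endian(dd 00) = 0xdd00
  top 4b → 0xd → inv [R]
  rd: (w>>8)&0xf=0xd → r13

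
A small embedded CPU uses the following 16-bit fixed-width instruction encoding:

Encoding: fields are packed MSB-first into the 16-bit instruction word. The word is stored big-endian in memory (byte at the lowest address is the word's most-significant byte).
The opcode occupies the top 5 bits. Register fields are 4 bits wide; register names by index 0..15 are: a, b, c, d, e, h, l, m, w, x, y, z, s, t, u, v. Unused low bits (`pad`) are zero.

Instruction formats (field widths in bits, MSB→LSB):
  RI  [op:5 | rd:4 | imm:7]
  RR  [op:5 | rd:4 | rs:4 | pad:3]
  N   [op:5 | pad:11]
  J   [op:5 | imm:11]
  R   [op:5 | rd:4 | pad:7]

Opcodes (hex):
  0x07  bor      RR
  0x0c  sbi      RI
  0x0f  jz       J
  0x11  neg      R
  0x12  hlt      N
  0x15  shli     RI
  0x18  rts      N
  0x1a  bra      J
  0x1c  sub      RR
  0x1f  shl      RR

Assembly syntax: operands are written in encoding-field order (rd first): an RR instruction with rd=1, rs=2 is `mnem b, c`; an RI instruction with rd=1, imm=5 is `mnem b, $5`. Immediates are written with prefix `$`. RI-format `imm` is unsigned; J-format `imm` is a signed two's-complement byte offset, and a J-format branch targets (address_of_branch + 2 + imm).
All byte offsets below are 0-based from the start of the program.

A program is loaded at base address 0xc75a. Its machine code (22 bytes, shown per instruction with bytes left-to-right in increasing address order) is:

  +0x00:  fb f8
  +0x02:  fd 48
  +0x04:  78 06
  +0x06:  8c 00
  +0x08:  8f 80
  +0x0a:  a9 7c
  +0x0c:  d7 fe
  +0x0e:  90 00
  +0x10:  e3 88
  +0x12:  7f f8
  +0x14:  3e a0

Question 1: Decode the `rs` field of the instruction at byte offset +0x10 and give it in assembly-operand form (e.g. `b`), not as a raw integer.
off 0x10: read e3 88 as big → 0xe388
  opcode bits[15:11]=0x1c: sub/RR
  [10:7] rd=7 = m
  [6:3] rs=1 = b

b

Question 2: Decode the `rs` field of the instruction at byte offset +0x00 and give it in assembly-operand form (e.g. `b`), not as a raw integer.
v

[00] fb f8 → 0xfbf8
  op=0xfbf8>>11=0x1f ⇒ shl (RR)
  rd@[10:7]=0x7 ⇒ m
  rs@[6:3]=0xf ⇒ v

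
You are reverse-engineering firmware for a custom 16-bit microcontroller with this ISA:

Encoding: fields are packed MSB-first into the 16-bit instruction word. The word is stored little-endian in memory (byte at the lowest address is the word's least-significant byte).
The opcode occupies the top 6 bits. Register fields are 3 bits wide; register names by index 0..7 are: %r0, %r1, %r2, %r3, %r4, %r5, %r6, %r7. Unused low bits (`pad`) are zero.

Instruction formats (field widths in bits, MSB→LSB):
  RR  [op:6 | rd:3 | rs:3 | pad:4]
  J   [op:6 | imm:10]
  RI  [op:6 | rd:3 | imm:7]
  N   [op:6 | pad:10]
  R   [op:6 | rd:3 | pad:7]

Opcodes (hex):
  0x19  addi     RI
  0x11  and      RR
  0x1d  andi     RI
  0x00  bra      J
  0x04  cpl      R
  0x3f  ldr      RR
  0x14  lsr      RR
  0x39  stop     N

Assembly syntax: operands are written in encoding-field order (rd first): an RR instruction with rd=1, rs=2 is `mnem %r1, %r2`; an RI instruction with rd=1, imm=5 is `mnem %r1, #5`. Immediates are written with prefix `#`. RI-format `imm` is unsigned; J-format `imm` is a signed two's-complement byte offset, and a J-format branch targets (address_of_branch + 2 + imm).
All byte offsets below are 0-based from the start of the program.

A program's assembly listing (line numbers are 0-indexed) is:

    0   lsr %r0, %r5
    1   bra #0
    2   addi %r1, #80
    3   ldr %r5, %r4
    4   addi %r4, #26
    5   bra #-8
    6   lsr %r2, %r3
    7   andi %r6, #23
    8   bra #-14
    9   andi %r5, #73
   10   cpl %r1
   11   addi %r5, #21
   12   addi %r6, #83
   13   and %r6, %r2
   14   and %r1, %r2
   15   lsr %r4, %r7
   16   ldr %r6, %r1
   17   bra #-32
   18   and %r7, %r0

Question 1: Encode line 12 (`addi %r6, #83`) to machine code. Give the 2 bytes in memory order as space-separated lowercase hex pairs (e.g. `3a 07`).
53 67

12. addi fields op=0x19:6|rd=6:3|imm=83:7 → word 6753h → 53 67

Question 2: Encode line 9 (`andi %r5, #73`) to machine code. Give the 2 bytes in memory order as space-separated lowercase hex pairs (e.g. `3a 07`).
c9 76

line 9 (andi): pack op=0x1d:6|rd=5:3|imm=73:7 = 0x76c9; little→ c9 76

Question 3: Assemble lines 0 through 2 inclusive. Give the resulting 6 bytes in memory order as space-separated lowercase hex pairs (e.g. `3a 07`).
50 50 00 00 d0 64

line 0 (lsr): pack op=0x14:6|rd=0:3|rs=5:3|pad=0:4 = 0x5050; little→ 50 50
line 1 (bra): pack op=0x0:6|imm=0:10 = 0x0000; little→ 00 00
line 2 (addi): pack op=0x19:6|rd=1:3|imm=80:7 = 0x64d0; little→ d0 64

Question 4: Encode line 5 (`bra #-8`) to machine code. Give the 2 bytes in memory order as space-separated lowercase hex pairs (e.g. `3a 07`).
f8 03

L5: bra op=0x0:6|imm=-8:10 ⇒ 0x03f8 ⇒ little f8 03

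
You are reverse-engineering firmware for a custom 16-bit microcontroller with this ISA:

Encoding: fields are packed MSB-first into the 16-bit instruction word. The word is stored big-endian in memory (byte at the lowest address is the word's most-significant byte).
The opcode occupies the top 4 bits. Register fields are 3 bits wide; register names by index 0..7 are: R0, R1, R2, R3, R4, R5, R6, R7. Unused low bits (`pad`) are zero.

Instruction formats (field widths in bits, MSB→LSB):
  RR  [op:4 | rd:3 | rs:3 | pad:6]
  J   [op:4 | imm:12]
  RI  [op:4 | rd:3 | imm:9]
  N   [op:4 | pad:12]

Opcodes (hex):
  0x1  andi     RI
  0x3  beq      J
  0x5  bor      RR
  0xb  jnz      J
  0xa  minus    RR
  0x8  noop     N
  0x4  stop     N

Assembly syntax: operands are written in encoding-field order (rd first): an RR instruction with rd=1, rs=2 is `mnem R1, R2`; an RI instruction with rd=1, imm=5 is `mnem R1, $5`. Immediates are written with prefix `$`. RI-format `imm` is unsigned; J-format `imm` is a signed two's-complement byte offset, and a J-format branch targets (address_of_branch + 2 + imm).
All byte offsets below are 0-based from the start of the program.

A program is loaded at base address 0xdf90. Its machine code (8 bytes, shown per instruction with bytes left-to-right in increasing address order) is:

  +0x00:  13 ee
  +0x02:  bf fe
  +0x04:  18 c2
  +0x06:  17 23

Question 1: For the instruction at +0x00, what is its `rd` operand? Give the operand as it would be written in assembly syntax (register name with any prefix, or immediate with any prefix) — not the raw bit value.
R1

+0x00: 13 ee ⇒ word 0x13ee (big)
  opcode bits[15:12]=0x1: andi/RI
  rd: (w>>9)&0x7=0x1 → R1
  imm: (w>>0)&0x1ff=0x1ee → $494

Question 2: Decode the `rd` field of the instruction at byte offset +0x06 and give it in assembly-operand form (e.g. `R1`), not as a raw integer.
[06] 17 23 → 0x1723
  top 4b → 0x1 → andi [RI]
  [11:9] rd=3 = R3
  [8:0] imm=291 = $291

R3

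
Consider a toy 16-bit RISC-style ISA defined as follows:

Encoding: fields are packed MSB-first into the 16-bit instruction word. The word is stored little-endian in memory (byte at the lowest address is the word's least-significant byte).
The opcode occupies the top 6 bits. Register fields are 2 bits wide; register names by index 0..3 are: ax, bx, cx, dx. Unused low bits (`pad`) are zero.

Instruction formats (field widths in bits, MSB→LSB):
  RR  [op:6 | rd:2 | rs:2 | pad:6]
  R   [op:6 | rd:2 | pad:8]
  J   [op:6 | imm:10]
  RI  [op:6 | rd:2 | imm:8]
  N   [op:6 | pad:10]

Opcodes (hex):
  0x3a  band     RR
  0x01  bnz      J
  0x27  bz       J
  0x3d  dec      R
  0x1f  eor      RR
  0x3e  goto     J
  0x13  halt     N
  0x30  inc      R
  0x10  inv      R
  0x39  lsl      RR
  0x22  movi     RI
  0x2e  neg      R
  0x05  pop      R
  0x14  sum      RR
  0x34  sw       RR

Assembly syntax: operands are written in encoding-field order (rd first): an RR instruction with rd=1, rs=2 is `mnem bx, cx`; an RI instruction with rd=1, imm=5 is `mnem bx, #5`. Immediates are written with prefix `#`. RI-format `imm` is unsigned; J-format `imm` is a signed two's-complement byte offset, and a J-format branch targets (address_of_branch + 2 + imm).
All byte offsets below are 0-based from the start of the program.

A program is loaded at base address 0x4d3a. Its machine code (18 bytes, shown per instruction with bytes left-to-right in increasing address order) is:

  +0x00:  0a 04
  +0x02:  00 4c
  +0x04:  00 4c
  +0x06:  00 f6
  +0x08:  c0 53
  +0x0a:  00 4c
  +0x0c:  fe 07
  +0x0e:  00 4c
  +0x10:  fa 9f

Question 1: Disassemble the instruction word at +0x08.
sum dx, dx

+0x08: c0 53 ⇒ word 0x53c0 (little)
  op=0x53c0>>10=0x14 ⇒ sum (RR)
  rd@[9:8]=0x3 ⇒ dx
  rs@[7:6]=0x3 ⇒ dx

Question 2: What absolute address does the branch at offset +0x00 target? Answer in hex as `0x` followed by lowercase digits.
0x4d46

+0x00: 0a 04 ⇒ word 0x040a (little)
  op=0x040a>>10=0x1 ⇒ bnz (J)
  imm: (w>>0)&0x3ff=0xa → #10
  target = base 0x4d3a + off 0x00 + 2 + imm 10 = 0x4d46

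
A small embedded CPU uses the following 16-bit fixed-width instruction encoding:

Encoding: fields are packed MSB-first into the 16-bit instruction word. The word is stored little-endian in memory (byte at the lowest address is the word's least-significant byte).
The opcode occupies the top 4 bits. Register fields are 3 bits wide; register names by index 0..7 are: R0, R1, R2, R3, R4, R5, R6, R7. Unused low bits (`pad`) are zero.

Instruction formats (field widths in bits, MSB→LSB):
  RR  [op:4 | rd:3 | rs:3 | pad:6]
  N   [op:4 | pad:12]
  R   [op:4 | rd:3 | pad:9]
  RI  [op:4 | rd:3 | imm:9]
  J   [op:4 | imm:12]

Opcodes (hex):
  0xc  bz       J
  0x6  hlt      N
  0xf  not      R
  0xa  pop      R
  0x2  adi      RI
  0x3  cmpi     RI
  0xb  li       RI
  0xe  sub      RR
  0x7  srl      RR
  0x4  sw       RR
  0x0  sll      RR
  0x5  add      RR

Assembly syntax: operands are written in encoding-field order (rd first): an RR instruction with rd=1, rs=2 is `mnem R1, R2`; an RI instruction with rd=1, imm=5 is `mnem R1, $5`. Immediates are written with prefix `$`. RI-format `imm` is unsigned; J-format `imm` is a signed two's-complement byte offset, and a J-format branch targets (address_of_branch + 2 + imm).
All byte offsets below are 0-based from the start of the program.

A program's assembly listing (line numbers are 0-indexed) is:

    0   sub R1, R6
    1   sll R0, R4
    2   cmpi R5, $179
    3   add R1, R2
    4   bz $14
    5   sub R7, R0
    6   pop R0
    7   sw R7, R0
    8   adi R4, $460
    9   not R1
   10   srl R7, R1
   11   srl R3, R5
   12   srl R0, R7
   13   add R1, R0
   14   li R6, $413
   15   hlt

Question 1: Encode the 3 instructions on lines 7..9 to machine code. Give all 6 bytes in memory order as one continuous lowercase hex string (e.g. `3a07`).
004ecc2900f2

7. sw fields op=0x4:4|rd=7:3|rs=0:3|pad=0:6 → word 4e00h → 00 4e
8. adi fields op=0x2:4|rd=4:3|imm=460:9 → word 29cch → cc 29
9. not fields op=0xf:4|rd=1:3|pad=0:9 → word f200h → 00 f2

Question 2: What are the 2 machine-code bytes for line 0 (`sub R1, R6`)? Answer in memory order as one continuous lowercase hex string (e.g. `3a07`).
L0: sub op=0xe:4|rd=1:3|rs=6:3|pad=0:6 ⇒ 0xe380 ⇒ little 80 e3

80e3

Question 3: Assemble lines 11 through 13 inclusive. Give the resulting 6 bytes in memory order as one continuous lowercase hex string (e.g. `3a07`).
4077c0710052

line 11 (srl): pack op=0x7:4|rd=3:3|rs=5:3|pad=0:6 = 0x7740; little→ 40 77
line 12 (srl): pack op=0x7:4|rd=0:3|rs=7:3|pad=0:6 = 0x71c0; little→ c0 71
line 13 (add): pack op=0x5:4|rd=1:3|rs=0:3|pad=0:6 = 0x5200; little→ 00 52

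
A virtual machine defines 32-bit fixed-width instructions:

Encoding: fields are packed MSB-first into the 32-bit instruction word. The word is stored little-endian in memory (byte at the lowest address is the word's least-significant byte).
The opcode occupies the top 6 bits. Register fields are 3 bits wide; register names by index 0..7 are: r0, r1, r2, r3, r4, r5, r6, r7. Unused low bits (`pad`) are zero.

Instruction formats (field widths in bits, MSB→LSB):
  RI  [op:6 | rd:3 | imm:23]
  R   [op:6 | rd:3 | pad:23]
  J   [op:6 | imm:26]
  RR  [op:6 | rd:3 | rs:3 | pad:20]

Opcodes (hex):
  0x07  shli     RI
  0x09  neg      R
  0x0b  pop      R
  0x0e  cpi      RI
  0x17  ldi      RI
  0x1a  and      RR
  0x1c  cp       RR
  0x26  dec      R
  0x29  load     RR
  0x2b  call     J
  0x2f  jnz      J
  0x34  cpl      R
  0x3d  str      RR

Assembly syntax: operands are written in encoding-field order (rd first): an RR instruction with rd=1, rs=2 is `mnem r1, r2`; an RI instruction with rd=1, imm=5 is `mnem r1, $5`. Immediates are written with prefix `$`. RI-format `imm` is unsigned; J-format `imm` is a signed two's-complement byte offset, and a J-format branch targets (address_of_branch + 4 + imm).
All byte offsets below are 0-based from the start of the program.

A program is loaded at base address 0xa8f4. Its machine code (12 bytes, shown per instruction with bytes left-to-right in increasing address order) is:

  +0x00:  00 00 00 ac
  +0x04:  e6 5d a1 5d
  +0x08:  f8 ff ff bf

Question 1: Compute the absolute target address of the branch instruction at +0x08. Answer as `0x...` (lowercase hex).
[08] f8 ff ff bf → 0xbffffff8
  top 6b → 0x2f → jnz [J]
  imm@[25:0]=0x3fffff8 (s26→-8) ⇒ $-8
  target = base 0xa8f4 + off 0x08 + 4 + imm -8 = 0xa8f8

0xa8f8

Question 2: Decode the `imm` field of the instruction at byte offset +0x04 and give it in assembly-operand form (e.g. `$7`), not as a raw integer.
$2186726

@+04  little-endian(e6 5d a1 5d) = 0x5da15de6
  opcode bits[31:26]=0x17: ldi/RI
  rd: (w>>23)&0x7=0x3 → r3
  imm: (w>>0)&0x7fffff=0x215de6 → $2186726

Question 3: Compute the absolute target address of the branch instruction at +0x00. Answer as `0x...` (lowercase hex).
off 0x00: read 00 00 00 ac as little → 0xac000000
  opcode bits[31:26]=0x2b: call/J
  imm@[25:0]=0x0 ⇒ $0
  target = base 0xa8f4 + off 0x00 + 4 + imm 0 = 0xa8f8

0xa8f8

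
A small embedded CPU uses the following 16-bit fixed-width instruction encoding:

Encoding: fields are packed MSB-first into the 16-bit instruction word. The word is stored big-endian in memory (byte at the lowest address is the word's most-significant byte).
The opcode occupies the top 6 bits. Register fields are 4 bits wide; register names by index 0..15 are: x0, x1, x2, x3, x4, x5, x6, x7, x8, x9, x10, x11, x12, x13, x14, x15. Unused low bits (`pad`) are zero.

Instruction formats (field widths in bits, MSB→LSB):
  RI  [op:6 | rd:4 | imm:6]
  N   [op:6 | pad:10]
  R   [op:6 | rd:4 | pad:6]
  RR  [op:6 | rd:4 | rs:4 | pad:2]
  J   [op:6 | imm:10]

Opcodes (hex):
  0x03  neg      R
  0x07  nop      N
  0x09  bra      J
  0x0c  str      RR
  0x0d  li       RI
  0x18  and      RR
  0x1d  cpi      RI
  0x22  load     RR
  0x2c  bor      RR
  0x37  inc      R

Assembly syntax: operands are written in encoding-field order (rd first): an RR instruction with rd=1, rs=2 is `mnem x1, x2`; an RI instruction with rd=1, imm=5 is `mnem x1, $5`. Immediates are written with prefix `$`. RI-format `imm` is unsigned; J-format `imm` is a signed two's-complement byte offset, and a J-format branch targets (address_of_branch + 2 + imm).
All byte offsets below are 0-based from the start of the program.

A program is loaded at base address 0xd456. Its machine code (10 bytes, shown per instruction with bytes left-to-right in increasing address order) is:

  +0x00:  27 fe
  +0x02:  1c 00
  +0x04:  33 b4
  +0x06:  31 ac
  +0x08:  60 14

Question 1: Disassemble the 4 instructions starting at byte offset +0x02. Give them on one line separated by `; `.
nop; str x14, x13; str x6, x11; and x0, x5

@+02  big-endian(1c 00) = 0x1c00
  opcode bits[15:10]=0x7: nop/N
@+04  big-endian(33 b4) = 0x33b4
  opcode bits[15:10]=0xc: str/RR
  rd: (w>>6)&0xf=0xe → x14
  rs: (w>>2)&0xf=0xd → x13
@+06  big-endian(31 ac) = 0x31ac
  opcode bits[15:10]=0xc: str/RR
  rd: (w>>6)&0xf=0x6 → x6
  rs: (w>>2)&0xf=0xb → x11
@+08  big-endian(60 14) = 0x6014
  opcode bits[15:10]=0x18: and/RR
  rd: (w>>6)&0xf=0x0 → x0
  rs: (w>>2)&0xf=0x5 → x5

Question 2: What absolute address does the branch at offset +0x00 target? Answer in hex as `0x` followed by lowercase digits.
[00] 27 fe → 0x27fe
  opcode bits[15:10]=0x9: bra/J
  imm: (w>>0)&0x3ff=0x3fe (s10→-2) → $-2
  target = base 0xd456 + off 0x00 + 2 + imm -2 = 0xd456

0xd456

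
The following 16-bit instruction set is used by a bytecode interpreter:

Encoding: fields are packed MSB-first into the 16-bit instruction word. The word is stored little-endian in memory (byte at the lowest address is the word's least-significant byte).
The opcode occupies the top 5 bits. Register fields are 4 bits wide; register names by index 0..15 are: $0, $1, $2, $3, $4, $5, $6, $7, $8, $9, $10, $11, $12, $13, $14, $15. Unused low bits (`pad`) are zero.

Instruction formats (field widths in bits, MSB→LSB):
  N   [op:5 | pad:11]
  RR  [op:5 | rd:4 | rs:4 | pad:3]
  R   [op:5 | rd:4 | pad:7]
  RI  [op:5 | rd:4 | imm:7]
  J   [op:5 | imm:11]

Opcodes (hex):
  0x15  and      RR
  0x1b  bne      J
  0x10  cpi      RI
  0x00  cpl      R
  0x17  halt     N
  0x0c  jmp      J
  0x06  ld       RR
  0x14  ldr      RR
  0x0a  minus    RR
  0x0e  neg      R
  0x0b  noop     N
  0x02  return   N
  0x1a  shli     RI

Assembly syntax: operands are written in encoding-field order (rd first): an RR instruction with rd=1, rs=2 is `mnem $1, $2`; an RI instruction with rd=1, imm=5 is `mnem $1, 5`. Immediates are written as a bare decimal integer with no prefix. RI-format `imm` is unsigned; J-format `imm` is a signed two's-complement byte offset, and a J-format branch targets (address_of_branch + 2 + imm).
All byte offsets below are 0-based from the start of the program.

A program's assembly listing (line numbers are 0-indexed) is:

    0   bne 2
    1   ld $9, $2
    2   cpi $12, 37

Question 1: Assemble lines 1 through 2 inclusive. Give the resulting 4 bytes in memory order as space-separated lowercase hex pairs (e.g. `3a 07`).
90 34 25 86

line 1 (ld): pack op=0x6:5|rd=9:4|rs=2:4|pad=0:3 = 0x3490; little→ 90 34
line 2 (cpi): pack op=0x10:5|rd=12:4|imm=37:7 = 0x8625; little→ 25 86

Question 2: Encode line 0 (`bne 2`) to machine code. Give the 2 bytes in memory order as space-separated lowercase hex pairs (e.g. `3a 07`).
line 0 (bne): pack op=0x1b:5|imm=2:11 = 0xd802; little→ 02 d8

02 d8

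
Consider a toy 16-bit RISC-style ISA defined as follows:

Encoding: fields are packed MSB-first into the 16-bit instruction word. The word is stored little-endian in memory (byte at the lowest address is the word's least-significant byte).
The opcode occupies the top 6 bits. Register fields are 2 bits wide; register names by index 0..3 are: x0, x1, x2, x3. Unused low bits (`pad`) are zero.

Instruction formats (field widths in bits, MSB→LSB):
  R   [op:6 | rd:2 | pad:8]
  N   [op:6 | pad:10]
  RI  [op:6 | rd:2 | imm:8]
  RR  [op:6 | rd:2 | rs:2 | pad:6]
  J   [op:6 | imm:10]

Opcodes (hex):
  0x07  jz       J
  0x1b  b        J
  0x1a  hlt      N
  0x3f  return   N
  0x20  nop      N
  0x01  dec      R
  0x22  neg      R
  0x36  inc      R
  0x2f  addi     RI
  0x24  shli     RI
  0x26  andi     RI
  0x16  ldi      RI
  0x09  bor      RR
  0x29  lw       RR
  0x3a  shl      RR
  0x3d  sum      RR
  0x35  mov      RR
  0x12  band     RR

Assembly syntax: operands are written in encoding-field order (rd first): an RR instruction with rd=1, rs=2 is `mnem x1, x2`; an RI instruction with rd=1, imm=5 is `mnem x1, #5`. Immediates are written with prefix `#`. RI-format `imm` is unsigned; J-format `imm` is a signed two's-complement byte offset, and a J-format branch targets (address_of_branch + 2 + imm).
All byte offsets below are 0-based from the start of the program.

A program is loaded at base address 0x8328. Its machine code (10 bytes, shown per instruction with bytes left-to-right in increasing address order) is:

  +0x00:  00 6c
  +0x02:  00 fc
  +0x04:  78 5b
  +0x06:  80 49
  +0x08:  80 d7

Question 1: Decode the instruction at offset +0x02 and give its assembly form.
off 0x02: read 00 fc as little → 0xfc00
  op=0xfc00>>10=0x3f ⇒ return (N)

return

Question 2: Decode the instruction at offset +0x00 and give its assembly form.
b #0

[00] 00 6c → 0x6c00
  opcode bits[15:10]=0x1b: b/J
  imm@[9:0]=0x0 ⇒ #0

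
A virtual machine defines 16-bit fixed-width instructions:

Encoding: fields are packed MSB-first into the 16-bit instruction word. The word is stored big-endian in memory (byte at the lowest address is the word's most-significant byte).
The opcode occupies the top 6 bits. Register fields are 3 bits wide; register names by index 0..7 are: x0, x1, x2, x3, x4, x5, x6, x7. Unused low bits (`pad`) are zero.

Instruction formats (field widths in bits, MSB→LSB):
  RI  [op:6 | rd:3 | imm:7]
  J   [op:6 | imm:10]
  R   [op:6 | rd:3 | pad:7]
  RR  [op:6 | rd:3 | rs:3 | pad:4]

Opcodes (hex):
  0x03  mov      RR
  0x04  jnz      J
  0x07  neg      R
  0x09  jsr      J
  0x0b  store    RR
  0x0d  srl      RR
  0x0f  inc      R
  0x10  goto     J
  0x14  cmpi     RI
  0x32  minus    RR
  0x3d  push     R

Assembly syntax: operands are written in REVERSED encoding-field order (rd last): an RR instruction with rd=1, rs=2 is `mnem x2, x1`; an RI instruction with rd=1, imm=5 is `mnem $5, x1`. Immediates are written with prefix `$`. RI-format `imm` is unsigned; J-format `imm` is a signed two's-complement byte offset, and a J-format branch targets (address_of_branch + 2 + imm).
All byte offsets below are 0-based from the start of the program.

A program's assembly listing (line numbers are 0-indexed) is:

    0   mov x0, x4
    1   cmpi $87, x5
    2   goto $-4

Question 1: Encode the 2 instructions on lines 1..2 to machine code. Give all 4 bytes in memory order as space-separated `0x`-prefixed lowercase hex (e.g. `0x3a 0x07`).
line 1 (cmpi): pack op=0x14:6|rd=5:3|imm=87:7 = 0x52d7; big→ 52 d7
line 2 (goto): pack op=0x10:6|imm=-4:10 = 0x43fc; big→ 43 fc

0x52 0xd7 0x43 0xfc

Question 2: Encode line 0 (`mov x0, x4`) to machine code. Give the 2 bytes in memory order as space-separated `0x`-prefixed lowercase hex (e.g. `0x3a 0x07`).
0. mov fields op=0x3:6|rd=4:3|rs=0:3|pad=0:4 → word 0e00h → 0e 00

0x0e 0x00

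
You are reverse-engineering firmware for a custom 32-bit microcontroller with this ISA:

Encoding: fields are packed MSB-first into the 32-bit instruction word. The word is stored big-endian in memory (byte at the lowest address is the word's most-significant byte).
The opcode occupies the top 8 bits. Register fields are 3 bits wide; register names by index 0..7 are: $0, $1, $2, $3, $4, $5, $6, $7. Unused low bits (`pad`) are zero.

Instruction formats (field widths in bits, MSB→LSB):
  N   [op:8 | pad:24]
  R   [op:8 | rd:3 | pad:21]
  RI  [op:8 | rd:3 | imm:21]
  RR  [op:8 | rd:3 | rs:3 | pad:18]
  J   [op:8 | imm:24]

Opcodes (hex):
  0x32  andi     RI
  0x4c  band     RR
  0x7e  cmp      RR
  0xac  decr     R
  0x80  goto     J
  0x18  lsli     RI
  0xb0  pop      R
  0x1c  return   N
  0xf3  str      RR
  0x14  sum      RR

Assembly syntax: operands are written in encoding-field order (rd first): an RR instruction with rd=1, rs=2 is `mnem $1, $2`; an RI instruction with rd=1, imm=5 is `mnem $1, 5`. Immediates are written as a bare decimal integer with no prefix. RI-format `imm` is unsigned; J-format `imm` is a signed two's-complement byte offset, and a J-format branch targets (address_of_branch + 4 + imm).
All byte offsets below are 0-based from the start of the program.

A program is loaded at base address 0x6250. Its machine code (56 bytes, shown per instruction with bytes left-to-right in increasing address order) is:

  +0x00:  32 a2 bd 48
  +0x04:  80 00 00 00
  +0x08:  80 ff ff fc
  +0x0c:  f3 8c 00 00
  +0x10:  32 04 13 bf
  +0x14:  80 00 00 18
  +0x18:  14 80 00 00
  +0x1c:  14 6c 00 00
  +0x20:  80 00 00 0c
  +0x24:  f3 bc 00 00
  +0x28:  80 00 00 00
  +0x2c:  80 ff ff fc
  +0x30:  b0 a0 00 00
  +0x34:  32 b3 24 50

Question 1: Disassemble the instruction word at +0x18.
sum $4, $0

off 0x18: read 14 80 00 00 as big → 0x14800000
  top 8b → 0x14 → sum [RR]
  rd: (w>>21)&0x7=0x4 → $4
  rs: (w>>18)&0x7=0x0 → $0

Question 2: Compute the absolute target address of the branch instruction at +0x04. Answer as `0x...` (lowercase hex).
[04] 80 00 00 00 → 0x80000000
  opcode bits[31:24]=0x80: goto/J
  imm@[23:0]=0x0 ⇒ 0
  target = base 0x6250 + off 0x04 + 4 + imm 0 = 0x6258

0x6258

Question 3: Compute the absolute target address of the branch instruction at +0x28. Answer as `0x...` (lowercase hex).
0x627c

@+28  big-endian(80 00 00 00) = 0x80000000
  op=0x80000000>>24=0x80 ⇒ goto (J)
  imm: (w>>0)&0xffffff=0x0 → 0
  target = base 0x6250 + off 0x28 + 4 + imm 0 = 0x627c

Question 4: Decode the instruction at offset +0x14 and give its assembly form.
+0x14: 80 00 00 18 ⇒ word 0x80000018 (big)
  op=0x80000018>>24=0x80 ⇒ goto (J)
  imm: (w>>0)&0xffffff=0x18 → 24

goto 24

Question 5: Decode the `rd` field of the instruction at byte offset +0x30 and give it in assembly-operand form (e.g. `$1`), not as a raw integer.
off 0x30: read b0 a0 00 00 as big → 0xb0a00000
  opcode bits[31:24]=0xb0: pop/R
  rd: (w>>21)&0x7=0x5 → $5

$5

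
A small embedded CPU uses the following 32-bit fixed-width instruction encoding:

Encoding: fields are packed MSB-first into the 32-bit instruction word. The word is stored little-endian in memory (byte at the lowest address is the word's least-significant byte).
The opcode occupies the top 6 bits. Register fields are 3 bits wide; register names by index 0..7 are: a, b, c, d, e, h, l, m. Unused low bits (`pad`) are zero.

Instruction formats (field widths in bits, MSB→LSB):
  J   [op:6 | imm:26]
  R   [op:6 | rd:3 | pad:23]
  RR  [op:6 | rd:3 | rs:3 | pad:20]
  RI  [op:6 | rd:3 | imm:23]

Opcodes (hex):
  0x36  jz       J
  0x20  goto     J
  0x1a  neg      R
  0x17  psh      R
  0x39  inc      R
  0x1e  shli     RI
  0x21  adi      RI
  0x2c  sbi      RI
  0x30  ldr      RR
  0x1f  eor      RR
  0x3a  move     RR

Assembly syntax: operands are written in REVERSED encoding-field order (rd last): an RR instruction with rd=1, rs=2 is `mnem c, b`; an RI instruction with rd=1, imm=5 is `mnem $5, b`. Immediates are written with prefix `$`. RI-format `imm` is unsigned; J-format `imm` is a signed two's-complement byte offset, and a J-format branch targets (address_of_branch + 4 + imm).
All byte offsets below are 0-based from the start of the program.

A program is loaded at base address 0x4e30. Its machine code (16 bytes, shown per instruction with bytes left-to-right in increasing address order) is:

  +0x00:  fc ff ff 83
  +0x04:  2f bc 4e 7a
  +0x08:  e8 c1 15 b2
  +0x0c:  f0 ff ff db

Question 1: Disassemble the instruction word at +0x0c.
jz $-16

+0x0c: f0 ff ff db ⇒ word 0xdbfffff0 (little)
  op=0xdbfffff0>>26=0x36 ⇒ jz (J)
  imm: (w>>0)&0x3ffffff=0x3fffff0 (s26→-16) → $-16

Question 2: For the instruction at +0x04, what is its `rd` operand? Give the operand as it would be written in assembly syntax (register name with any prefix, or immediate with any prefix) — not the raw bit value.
e

[04] 2f bc 4e 7a → 0x7a4ebc2f
  opcode bits[31:26]=0x1e: shli/RI
  rd: (w>>23)&0x7=0x4 → e
  imm: (w>>0)&0x7fffff=0x4ebc2f → $5159983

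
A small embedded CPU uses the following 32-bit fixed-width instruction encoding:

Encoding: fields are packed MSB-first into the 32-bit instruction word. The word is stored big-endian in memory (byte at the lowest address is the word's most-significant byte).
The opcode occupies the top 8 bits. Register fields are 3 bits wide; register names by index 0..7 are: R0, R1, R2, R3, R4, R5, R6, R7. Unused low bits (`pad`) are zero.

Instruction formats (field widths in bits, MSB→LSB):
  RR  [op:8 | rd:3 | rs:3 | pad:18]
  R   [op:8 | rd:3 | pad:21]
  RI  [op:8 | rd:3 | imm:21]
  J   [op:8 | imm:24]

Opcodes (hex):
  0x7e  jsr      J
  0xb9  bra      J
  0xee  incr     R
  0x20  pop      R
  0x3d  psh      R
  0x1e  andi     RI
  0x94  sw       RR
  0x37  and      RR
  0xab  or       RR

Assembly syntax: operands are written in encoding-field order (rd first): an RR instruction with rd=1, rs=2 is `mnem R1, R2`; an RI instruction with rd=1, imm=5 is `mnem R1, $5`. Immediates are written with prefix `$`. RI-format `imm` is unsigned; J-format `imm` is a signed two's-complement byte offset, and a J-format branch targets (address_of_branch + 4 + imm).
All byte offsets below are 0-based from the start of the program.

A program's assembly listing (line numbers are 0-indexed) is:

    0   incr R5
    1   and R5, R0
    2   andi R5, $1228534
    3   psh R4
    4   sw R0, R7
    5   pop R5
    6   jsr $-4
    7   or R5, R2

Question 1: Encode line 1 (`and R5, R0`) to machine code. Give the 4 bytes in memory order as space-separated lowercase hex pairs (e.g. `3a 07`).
line 1 (and): pack op=0x37:8|rd=5:3|rs=0:3|pad=0:18 = 0x37a00000; big→ 37 a0 00 00

37 a0 00 00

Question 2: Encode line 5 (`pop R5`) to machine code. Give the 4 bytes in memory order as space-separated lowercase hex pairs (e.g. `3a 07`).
line 5 (pop): pack op=0x20:8|rd=5:3|pad=0:21 = 0x20a00000; big→ 20 a0 00 00

20 a0 00 00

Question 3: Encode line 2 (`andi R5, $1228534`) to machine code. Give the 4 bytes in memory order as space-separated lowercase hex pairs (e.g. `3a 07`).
1e b2 be f6

line 2 (andi): pack op=0x1e:8|rd=5:3|imm=1228534:21 = 0x1eb2bef6; big→ 1e b2 be f6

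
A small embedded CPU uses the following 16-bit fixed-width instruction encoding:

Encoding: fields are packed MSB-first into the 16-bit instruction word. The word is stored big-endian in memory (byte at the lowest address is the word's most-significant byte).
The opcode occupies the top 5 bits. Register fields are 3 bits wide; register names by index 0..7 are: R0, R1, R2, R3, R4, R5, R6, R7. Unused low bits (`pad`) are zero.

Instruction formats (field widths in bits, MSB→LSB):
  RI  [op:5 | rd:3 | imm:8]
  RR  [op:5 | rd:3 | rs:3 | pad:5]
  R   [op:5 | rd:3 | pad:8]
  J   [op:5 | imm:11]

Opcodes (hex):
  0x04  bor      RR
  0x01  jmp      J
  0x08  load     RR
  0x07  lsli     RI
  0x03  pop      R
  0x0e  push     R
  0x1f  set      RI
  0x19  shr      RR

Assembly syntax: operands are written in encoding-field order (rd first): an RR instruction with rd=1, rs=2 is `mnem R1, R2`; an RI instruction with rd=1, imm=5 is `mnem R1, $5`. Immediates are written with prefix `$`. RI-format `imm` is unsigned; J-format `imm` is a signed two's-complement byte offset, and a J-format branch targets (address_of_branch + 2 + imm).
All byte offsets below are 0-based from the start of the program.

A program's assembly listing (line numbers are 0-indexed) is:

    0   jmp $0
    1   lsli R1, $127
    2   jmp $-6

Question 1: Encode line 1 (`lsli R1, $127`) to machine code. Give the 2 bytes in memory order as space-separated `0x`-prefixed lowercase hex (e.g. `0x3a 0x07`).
line 1 (lsli): pack op=0x7:5|rd=1:3|imm=127:8 = 0x397f; big→ 39 7f

0x39 0x7f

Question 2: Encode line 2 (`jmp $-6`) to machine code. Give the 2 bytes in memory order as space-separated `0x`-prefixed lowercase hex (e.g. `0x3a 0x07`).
L2: jmp op=0x1:5|imm=-6:11 ⇒ 0x0ffa ⇒ big 0f fa

0x0f 0xfa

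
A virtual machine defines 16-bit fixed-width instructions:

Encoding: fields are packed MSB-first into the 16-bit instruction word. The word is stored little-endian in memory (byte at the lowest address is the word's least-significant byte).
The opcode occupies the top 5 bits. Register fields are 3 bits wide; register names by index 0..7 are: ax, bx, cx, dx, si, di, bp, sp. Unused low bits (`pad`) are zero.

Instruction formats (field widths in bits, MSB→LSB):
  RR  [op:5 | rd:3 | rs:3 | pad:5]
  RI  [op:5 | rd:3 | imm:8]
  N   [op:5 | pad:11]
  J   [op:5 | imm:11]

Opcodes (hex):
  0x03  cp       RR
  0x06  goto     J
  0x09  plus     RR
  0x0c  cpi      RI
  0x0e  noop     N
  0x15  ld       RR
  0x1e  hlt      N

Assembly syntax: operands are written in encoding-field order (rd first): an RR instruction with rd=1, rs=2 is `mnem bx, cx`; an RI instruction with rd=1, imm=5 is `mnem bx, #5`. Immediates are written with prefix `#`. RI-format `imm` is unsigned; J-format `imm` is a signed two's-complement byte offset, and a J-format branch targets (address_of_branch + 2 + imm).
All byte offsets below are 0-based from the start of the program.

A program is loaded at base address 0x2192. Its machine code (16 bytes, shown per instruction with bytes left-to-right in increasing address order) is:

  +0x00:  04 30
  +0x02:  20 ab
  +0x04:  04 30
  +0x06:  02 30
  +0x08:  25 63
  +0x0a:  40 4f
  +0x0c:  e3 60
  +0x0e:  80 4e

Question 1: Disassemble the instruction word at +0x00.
goto #4

off 0x00: read 04 30 as little → 0x3004
  top 5b → 0x6 → goto [J]
  [10:0] imm=4 = #4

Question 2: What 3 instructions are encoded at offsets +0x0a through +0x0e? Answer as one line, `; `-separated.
@+0a  little-endian(40 4f) = 0x4f40
  opcode bits[15:11]=0x9: plus/RR
  rd: (w>>8)&0x7=0x7 → sp
  rs: (w>>5)&0x7=0x2 → cx
@+0c  little-endian(e3 60) = 0x60e3
  opcode bits[15:11]=0xc: cpi/RI
  rd: (w>>8)&0x7=0x0 → ax
  imm: (w>>0)&0xff=0xe3 → #227
@+0e  little-endian(80 4e) = 0x4e80
  opcode bits[15:11]=0x9: plus/RR
  rd: (w>>8)&0x7=0x6 → bp
  rs: (w>>5)&0x7=0x4 → si

plus sp, cx; cpi ax, #227; plus bp, si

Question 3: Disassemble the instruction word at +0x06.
+0x06: 02 30 ⇒ word 0x3002 (little)
  top 5b → 0x6 → goto [J]
  [10:0] imm=2 = #2

goto #2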